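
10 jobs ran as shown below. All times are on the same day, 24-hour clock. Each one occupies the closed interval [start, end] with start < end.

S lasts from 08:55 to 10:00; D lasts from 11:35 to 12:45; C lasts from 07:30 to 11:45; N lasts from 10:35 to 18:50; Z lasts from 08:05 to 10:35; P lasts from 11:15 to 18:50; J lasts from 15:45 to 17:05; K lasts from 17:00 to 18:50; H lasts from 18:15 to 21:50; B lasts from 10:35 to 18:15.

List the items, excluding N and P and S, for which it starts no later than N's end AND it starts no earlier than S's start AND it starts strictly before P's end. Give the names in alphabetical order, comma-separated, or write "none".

Conditions: its start is no later than N's end (X.start <= 18:50) AND its start is no earlier than S's start (X.start >= 08:55) AND its start is strictly before P's end (X.start < 18:50).
B: start 10:35 <= 18:50? ✓; start 10:35 >= 08:55? ✓; start 10:35 < 18:50? ✓ → yes.
C: start 07:30 <= 18:50? ✓; start 07:30 >= 08:55? ✗; start 07:30 < 18:50? ✓ → no.
D: start 11:35 <= 18:50? ✓; start 11:35 >= 08:55? ✓; start 11:35 < 18:50? ✓ → yes.
H: start 18:15 <= 18:50? ✓; start 18:15 >= 08:55? ✓; start 18:15 < 18:50? ✓ → yes.
J: start 15:45 <= 18:50? ✓; start 15:45 >= 08:55? ✓; start 15:45 < 18:50? ✓ → yes.
K: start 17:00 <= 18:50? ✓; start 17:00 >= 08:55? ✓; start 17:00 < 18:50? ✓ → yes.
Z: start 08:05 <= 18:50? ✓; start 08:05 >= 08:55? ✗; start 08:05 < 18:50? ✓ → no.
Result: B, D, H, J, K.

B, D, H, J, K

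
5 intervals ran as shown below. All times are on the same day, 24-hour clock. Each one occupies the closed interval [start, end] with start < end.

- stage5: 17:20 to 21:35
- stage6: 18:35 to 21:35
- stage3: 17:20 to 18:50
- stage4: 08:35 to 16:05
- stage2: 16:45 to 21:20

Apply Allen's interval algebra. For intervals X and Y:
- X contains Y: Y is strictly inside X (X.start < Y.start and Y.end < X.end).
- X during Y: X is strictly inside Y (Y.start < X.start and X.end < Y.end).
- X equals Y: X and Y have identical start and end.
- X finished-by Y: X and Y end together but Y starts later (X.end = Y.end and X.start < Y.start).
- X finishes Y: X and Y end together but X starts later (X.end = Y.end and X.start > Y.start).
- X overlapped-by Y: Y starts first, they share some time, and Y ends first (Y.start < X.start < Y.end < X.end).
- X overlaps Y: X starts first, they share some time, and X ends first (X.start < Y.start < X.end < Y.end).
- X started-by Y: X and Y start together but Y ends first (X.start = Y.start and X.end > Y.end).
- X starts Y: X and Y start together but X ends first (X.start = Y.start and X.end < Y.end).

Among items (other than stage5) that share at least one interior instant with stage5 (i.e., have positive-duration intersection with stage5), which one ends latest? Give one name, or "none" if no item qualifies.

stage6

Target stage5 = [17:20, 21:35].
stage2 [16:45, 21:20] → overlaps → candidate.
stage3 [17:20, 18:50] → starts → candidate.
stage4 [08:35, 16:05] → before → excluded.
stage6 [18:35, 21:35] → finishes → candidate.
Among candidates, latest end is 21:35 → stage6.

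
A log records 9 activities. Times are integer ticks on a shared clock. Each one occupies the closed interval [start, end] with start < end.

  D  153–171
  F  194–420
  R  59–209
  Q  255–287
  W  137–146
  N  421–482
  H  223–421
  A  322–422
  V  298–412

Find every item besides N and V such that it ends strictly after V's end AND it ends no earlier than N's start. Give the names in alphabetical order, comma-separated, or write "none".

A, H

Conditions: its end is strictly after V's end (X.end > 412) AND its end is no earlier than N's start (X.end >= 421).
A: end 422 > 412? ✓; end 422 >= 421? ✓ → yes.
D: end 171 > 412? ✗; end 171 >= 421? ✗ → no.
F: end 420 > 412? ✓; end 420 >= 421? ✗ → no.
H: end 421 > 412? ✓; end 421 >= 421? ✓ → yes.
Q: end 287 > 412? ✗; end 287 >= 421? ✗ → no.
R: end 209 > 412? ✗; end 209 >= 421? ✗ → no.
W: end 146 > 412? ✗; end 146 >= 421? ✗ → no.
Result: A, H.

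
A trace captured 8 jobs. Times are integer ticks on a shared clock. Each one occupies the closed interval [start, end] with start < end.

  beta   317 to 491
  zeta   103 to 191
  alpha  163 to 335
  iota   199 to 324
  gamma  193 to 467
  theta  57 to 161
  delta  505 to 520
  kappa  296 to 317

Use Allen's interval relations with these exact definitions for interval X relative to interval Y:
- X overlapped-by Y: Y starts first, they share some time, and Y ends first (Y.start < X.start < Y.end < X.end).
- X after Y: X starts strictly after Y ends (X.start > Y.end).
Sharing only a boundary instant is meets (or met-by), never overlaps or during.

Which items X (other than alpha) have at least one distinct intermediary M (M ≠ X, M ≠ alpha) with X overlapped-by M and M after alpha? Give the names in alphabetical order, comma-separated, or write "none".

none

Target alpha = [163, 335].
Intermediaries M with M after alpha: delta.
Via delta — items with X overlapped-by delta: none.
Union: none.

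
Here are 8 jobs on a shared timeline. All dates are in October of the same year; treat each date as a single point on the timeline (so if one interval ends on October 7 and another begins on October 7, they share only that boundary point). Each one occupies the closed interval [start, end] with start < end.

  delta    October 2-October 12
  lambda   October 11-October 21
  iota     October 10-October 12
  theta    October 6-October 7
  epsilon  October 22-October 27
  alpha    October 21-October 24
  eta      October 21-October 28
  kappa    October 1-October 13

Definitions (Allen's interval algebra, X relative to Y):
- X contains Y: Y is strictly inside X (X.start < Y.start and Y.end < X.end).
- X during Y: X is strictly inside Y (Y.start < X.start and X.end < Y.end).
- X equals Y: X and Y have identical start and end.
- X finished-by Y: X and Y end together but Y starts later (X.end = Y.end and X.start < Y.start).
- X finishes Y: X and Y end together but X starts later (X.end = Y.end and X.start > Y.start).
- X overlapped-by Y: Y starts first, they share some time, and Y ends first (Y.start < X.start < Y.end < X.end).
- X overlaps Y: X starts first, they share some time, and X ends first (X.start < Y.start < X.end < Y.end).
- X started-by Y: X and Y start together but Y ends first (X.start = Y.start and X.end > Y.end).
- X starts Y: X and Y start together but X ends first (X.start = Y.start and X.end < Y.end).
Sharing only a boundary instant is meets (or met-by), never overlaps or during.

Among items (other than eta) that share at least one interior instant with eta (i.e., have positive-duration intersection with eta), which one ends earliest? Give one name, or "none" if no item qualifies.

Target eta = [October 21, October 28].
alpha [October 21, October 24] → starts → candidate.
delta [October 2, October 12] → before → excluded.
epsilon [October 22, October 27] → during → candidate.
iota [October 10, October 12] → before → excluded.
kappa [October 1, October 13] → before → excluded.
lambda [October 11, October 21] → meets → excluded.
theta [October 6, October 7] → before → excluded.
Among candidates, earliest end is October 24 → alpha.

alpha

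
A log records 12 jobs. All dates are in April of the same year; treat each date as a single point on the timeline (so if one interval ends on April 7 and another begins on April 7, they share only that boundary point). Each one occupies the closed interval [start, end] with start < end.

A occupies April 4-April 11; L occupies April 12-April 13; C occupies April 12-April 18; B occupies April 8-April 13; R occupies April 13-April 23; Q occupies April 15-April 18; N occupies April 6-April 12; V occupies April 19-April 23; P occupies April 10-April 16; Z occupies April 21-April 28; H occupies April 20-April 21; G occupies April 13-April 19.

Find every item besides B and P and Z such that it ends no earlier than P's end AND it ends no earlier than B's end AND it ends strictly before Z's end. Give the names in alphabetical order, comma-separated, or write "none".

Conditions: its end is no earlier than P's end (X.end >= April 16) AND its end is no earlier than B's end (X.end >= April 13) AND its end is strictly before Z's end (X.end < April 28).
A: end April 11 >= April 16? ✗; end April 11 >= April 13? ✗; end April 11 < April 28? ✓ → no.
C: end April 18 >= April 16? ✓; end April 18 >= April 13? ✓; end April 18 < April 28? ✓ → yes.
G: end April 19 >= April 16? ✓; end April 19 >= April 13? ✓; end April 19 < April 28? ✓ → yes.
H: end April 21 >= April 16? ✓; end April 21 >= April 13? ✓; end April 21 < April 28? ✓ → yes.
L: end April 13 >= April 16? ✗; end April 13 >= April 13? ✓; end April 13 < April 28? ✓ → no.
N: end April 12 >= April 16? ✗; end April 12 >= April 13? ✗; end April 12 < April 28? ✓ → no.
Q: end April 18 >= April 16? ✓; end April 18 >= April 13? ✓; end April 18 < April 28? ✓ → yes.
R: end April 23 >= April 16? ✓; end April 23 >= April 13? ✓; end April 23 < April 28? ✓ → yes.
V: end April 23 >= April 16? ✓; end April 23 >= April 13? ✓; end April 23 < April 28? ✓ → yes.
Result: C, G, H, Q, R, V.

C, G, H, Q, R, V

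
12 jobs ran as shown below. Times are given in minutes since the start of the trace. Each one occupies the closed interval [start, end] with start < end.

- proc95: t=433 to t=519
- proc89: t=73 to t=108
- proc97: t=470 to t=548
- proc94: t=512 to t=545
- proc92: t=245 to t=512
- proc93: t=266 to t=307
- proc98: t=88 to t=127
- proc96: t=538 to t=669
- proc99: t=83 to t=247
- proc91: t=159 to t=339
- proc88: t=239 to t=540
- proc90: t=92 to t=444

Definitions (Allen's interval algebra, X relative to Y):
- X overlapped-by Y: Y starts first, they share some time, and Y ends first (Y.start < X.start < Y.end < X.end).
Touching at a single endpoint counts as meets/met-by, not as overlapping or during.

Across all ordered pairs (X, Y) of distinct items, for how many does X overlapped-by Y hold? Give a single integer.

Checking all 132 ordered pairs for relation 'overlapped-by'; matching pairs in alphabetical order:
(proc88, proc90): proc88 overlapped-by proc90 ✓
(proc88, proc91): proc88 overlapped-by proc91 ✓
(proc88, proc99): proc88 overlapped-by proc99 ✓
(proc90, proc89): proc90 overlapped-by proc89 ✓
(proc90, proc98): proc90 overlapped-by proc98 ✓
(proc90, proc99): proc90 overlapped-by proc99 ✓
(proc91, proc99): proc91 overlapped-by proc99 ✓
(proc92, proc90): proc92 overlapped-by proc90 ✓
(proc92, proc91): proc92 overlapped-by proc91 ✓
(proc92, proc99): proc92 overlapped-by proc99 ✓
(proc94, proc88): proc94 overlapped-by proc88 ✓
(proc94, proc95): proc94 overlapped-by proc95 ✓
(proc95, proc90): proc95 overlapped-by proc90 ✓
(proc95, proc92): proc95 overlapped-by proc92 ✓
(proc96, proc88): proc96 overlapped-by proc88 ✓
(proc96, proc94): proc96 overlapped-by proc94 ✓
(proc96, proc97): proc96 overlapped-by proc97 ✓
(proc97, proc88): proc97 overlapped-by proc88 ✓
(proc97, proc92): proc97 overlapped-by proc92 ✓
(proc97, proc95): proc97 overlapped-by proc95 ✓
(proc98, proc89): proc98 overlapped-by proc89 ✓
(proc99, proc89): proc99 overlapped-by proc89 ✓
Count: 22.

22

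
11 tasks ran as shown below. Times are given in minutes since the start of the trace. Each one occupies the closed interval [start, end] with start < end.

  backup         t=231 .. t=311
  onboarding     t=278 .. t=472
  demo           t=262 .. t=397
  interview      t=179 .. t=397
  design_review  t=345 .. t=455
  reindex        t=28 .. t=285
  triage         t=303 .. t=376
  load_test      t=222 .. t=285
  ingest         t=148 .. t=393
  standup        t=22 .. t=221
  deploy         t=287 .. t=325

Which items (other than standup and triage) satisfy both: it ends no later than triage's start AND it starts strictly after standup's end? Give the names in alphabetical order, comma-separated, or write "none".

load_test

Conditions: its end is no later than triage's start (X.end <= t=303) AND its start is strictly after standup's end (X.start > t=221).
backup: end t=311 <= t=303? ✗; start t=231 > t=221? ✓ → no.
demo: end t=397 <= t=303? ✗; start t=262 > t=221? ✓ → no.
deploy: end t=325 <= t=303? ✗; start t=287 > t=221? ✓ → no.
design_review: end t=455 <= t=303? ✗; start t=345 > t=221? ✓ → no.
ingest: end t=393 <= t=303? ✗; start t=148 > t=221? ✗ → no.
interview: end t=397 <= t=303? ✗; start t=179 > t=221? ✗ → no.
load_test: end t=285 <= t=303? ✓; start t=222 > t=221? ✓ → yes.
onboarding: end t=472 <= t=303? ✗; start t=278 > t=221? ✓ → no.
reindex: end t=285 <= t=303? ✓; start t=28 > t=221? ✗ → no.
Result: load_test.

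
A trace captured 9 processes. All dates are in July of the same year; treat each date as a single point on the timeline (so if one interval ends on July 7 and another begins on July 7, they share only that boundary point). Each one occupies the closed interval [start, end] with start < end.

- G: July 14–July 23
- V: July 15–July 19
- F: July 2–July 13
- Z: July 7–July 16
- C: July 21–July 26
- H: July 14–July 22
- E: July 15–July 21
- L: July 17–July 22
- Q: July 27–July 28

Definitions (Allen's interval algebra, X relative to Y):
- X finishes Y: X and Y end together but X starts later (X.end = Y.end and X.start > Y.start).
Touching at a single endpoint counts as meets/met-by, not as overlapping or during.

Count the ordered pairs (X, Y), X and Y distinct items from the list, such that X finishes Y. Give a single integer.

1

Checking all 72 ordered pairs for relation 'finishes'; matching pairs in alphabetical order:
(L, H): L finishes H ✓
Count: 1.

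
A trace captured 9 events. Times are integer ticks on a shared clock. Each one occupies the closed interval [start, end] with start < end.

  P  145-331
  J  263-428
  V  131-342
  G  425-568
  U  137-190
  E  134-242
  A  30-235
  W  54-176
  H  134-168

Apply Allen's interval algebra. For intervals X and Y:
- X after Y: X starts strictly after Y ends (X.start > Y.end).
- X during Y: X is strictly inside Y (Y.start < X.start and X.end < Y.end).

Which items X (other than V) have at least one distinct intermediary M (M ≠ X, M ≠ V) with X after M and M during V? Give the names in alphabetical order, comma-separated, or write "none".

Target V = [131, 342].
Intermediaries M with M during V: E, H, P, U.
Via E — items with X after E: G, J.
Via H — items with X after H: G, J.
Via P — items with X after P: G.
Via U — items with X after U: G, J.
Union: G, J.

G, J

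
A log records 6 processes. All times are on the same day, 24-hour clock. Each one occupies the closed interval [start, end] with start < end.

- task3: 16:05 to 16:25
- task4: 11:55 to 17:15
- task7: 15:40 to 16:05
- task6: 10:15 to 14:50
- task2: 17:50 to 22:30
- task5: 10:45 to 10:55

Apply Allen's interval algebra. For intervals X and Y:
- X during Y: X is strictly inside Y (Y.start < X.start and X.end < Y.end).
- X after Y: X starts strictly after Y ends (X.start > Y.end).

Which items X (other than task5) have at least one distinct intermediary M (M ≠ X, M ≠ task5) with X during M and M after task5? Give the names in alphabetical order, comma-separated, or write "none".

Target task5 = [10:45, 10:55].
Intermediaries M with M after task5: task2, task3, task4, task7.
Via task2 — items with X during task2: none.
Via task3 — items with X during task3: none.
Via task4 — items with X during task4: task3, task7.
Via task7 — items with X during task7: none.
Union: task3, task7.

task3, task7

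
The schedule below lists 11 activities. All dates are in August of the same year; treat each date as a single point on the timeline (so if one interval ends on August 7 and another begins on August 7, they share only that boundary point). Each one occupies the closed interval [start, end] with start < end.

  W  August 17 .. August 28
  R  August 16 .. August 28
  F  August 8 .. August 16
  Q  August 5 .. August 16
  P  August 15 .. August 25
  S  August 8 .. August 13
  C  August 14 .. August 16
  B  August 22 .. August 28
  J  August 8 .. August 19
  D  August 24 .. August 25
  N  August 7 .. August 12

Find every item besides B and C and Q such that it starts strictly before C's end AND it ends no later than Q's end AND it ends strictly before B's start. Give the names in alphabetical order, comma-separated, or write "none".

F, N, S

Conditions: its start is strictly before C's end (X.start < August 16) AND its end is no later than Q's end (X.end <= August 16) AND its end is strictly before B's start (X.end < August 22).
D: start August 24 < August 16? ✗; end August 25 <= August 16? ✗; end August 25 < August 22? ✗ → no.
F: start August 8 < August 16? ✓; end August 16 <= August 16? ✓; end August 16 < August 22? ✓ → yes.
J: start August 8 < August 16? ✓; end August 19 <= August 16? ✗; end August 19 < August 22? ✓ → no.
N: start August 7 < August 16? ✓; end August 12 <= August 16? ✓; end August 12 < August 22? ✓ → yes.
P: start August 15 < August 16? ✓; end August 25 <= August 16? ✗; end August 25 < August 22? ✗ → no.
R: start August 16 < August 16? ✗; end August 28 <= August 16? ✗; end August 28 < August 22? ✗ → no.
S: start August 8 < August 16? ✓; end August 13 <= August 16? ✓; end August 13 < August 22? ✓ → yes.
W: start August 17 < August 16? ✗; end August 28 <= August 16? ✗; end August 28 < August 22? ✗ → no.
Result: F, N, S.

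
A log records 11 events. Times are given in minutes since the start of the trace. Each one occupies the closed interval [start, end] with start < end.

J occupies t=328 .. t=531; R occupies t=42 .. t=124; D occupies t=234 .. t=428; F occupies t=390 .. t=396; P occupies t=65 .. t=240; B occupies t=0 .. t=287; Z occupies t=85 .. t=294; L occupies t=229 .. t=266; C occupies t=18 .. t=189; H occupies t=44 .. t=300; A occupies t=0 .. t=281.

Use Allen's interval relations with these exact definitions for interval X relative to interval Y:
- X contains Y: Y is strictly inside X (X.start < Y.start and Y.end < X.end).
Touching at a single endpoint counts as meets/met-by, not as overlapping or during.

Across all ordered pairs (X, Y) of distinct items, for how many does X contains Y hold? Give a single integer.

Checking all 110 ordered pairs for relation 'contains'; matching pairs in alphabetical order:
(A, C): A contains C ✓
(A, L): A contains L ✓
(A, P): A contains P ✓
(A, R): A contains R ✓
(B, C): B contains C ✓
(B, L): B contains L ✓
(B, P): B contains P ✓
(B, R): B contains R ✓
(C, R): C contains R ✓
(D, F): D contains F ✓
(H, L): H contains L ✓
(H, P): H contains P ✓
(H, Z): H contains Z ✓
(J, F): J contains F ✓
(Z, L): Z contains L ✓
Count: 15.

15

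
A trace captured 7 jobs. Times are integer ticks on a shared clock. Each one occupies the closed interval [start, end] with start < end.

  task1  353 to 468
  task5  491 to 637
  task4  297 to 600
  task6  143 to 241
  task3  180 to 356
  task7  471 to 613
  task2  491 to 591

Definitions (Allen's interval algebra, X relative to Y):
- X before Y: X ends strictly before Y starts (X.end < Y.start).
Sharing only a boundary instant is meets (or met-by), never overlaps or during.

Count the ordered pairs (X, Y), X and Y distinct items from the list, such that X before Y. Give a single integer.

Checking all 42 ordered pairs for relation 'before'; matching pairs in alphabetical order:
(task1, task2): task1 before task2 ✓
(task1, task5): task1 before task5 ✓
(task1, task7): task1 before task7 ✓
(task3, task2): task3 before task2 ✓
(task3, task5): task3 before task5 ✓
(task3, task7): task3 before task7 ✓
(task6, task1): task6 before task1 ✓
(task6, task2): task6 before task2 ✓
(task6, task4): task6 before task4 ✓
(task6, task5): task6 before task5 ✓
(task6, task7): task6 before task7 ✓
Count: 11.

11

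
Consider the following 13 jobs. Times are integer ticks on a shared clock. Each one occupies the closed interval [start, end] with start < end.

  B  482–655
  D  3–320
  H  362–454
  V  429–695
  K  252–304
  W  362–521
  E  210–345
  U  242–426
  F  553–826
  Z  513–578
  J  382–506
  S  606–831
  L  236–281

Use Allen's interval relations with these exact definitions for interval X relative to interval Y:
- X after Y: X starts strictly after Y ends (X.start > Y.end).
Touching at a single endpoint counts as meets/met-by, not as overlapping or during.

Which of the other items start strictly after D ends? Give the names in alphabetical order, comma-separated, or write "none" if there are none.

B, F, H, J, S, V, W, Z

Target D = [3, 320].
B [482, 655] → after → yes.
E [210, 345] → overlapped-by → no.
F [553, 826] → after → yes.
H [362, 454] → after → yes.
J [382, 506] → after → yes.
K [252, 304] → during → no.
L [236, 281] → during → no.
S [606, 831] → after → yes.
U [242, 426] → overlapped-by → no.
V [429, 695] → after → yes.
W [362, 521] → after → yes.
Z [513, 578] → after → yes.
Result: B, F, H, J, S, V, W, Z.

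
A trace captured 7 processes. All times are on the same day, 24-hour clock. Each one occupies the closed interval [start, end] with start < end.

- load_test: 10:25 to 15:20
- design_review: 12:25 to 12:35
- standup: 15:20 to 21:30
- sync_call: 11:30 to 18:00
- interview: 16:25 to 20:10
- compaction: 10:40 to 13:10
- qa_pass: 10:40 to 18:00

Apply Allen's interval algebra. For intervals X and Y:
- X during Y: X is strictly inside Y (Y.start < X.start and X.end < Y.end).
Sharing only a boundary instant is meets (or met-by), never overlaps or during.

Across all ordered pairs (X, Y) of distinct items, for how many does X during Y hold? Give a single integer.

Checking all 42 ordered pairs for relation 'during'; matching pairs in alphabetical order:
(compaction, load_test): compaction during load_test ✓
(design_review, compaction): design_review during compaction ✓
(design_review, load_test): design_review during load_test ✓
(design_review, qa_pass): design_review during qa_pass ✓
(design_review, sync_call): design_review during sync_call ✓
(interview, standup): interview during standup ✓
Count: 6.

6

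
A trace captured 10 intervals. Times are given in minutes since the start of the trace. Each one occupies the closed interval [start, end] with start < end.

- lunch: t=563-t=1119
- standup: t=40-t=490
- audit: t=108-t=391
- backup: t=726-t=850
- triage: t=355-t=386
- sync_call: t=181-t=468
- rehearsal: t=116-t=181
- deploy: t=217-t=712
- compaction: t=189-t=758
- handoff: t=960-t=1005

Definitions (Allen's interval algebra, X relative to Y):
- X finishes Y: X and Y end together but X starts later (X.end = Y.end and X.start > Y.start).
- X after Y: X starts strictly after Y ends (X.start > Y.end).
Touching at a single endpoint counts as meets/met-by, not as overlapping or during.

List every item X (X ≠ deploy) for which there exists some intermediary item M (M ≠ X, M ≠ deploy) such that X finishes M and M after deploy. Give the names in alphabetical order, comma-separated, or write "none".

none

Target deploy = [t=217, t=712].
Intermediaries M with M after deploy: backup, handoff.
Via backup — items with X finishes backup: none.
Via handoff — items with X finishes handoff: none.
Union: none.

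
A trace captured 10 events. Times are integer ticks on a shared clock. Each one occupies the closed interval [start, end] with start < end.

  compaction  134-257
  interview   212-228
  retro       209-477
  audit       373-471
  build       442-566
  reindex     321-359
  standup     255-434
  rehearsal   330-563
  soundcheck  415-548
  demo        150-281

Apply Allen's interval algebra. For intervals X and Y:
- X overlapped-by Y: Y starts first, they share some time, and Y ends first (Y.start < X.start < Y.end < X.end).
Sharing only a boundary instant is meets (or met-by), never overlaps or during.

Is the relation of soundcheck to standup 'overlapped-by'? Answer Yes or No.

Yes

soundcheck = [415, 548], standup = [255, 434].
Actual relation of soundcheck to standup: overlapped-by.
Asked whether 'overlapped-by' holds → Yes.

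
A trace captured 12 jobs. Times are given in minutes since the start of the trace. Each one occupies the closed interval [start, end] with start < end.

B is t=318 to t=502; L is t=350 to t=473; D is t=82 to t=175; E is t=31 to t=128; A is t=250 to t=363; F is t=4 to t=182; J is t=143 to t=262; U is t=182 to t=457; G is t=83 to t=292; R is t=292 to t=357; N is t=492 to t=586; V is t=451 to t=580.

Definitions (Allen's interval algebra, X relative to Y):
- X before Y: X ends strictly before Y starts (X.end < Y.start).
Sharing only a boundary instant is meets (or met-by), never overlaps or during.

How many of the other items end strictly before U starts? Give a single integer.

Target U = [t=182, t=457].
A [t=250, t=363] → during → no.
B [t=318, t=502] → overlapped-by → no.
D [t=82, t=175] → before → counts.
E [t=31, t=128] → before → counts.
F [t=4, t=182] → meets → no.
G [t=83, t=292] → overlaps → no.
J [t=143, t=262] → overlaps → no.
L [t=350, t=473] → overlapped-by → no.
N [t=492, t=586] → after → no.
R [t=292, t=357] → during → no.
V [t=451, t=580] → overlapped-by → no.
Total: 2.

2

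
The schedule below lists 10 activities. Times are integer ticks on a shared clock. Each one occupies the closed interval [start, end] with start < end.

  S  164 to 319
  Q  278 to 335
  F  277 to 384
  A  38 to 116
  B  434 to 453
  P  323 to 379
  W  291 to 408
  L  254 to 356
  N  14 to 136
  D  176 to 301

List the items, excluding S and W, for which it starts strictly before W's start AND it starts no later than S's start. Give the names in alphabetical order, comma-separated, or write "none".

A, N

Conditions: its start is strictly before W's start (X.start < 291) AND its start is no later than S's start (X.start <= 164).
A: start 38 < 291? ✓; start 38 <= 164? ✓ → yes.
B: start 434 < 291? ✗; start 434 <= 164? ✗ → no.
D: start 176 < 291? ✓; start 176 <= 164? ✗ → no.
F: start 277 < 291? ✓; start 277 <= 164? ✗ → no.
L: start 254 < 291? ✓; start 254 <= 164? ✗ → no.
N: start 14 < 291? ✓; start 14 <= 164? ✓ → yes.
P: start 323 < 291? ✗; start 323 <= 164? ✗ → no.
Q: start 278 < 291? ✓; start 278 <= 164? ✗ → no.
Result: A, N.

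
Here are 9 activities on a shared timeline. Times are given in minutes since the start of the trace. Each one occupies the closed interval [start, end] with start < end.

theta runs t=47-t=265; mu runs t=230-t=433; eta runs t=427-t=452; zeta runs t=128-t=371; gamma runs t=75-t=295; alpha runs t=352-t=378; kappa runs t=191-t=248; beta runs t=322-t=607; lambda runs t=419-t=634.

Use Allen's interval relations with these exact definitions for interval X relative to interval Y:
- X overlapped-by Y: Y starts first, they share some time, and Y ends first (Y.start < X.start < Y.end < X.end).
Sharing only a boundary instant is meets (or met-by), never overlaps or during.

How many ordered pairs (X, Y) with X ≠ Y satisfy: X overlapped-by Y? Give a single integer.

13

Checking all 72 ordered pairs for relation 'overlapped-by'; matching pairs in alphabetical order:
(alpha, zeta): alpha overlapped-by zeta ✓
(beta, mu): beta overlapped-by mu ✓
(beta, zeta): beta overlapped-by zeta ✓
(eta, mu): eta overlapped-by mu ✓
(gamma, theta): gamma overlapped-by theta ✓
(lambda, beta): lambda overlapped-by beta ✓
(lambda, mu): lambda overlapped-by mu ✓
(mu, gamma): mu overlapped-by gamma ✓
(mu, kappa): mu overlapped-by kappa ✓
(mu, theta): mu overlapped-by theta ✓
(mu, zeta): mu overlapped-by zeta ✓
(zeta, gamma): zeta overlapped-by gamma ✓
(zeta, theta): zeta overlapped-by theta ✓
Count: 13.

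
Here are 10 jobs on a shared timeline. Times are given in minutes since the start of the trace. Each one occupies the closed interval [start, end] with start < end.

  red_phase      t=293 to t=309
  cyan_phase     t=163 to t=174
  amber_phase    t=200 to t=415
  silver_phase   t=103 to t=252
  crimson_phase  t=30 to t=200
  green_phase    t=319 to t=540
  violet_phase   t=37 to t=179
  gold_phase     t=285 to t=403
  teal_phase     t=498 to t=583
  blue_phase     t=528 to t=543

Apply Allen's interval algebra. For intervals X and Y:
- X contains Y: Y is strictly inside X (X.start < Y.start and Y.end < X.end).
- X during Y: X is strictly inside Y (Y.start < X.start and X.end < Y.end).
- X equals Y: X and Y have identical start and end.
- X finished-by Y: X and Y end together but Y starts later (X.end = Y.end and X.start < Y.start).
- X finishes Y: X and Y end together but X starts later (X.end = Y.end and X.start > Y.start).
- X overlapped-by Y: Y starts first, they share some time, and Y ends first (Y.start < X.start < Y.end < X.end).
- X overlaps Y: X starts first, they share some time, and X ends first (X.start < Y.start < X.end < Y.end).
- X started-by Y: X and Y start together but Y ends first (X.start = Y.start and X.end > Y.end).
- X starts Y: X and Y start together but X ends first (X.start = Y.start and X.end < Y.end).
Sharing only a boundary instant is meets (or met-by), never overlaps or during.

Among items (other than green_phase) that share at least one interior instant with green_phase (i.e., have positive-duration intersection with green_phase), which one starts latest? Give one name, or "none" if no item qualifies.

blue_phase

Target green_phase = [t=319, t=540].
amber_phase [t=200, t=415] → overlaps → candidate.
blue_phase [t=528, t=543] → overlapped-by → candidate.
crimson_phase [t=30, t=200] → before → excluded.
cyan_phase [t=163, t=174] → before → excluded.
gold_phase [t=285, t=403] → overlaps → candidate.
red_phase [t=293, t=309] → before → excluded.
silver_phase [t=103, t=252] → before → excluded.
teal_phase [t=498, t=583] → overlapped-by → candidate.
violet_phase [t=37, t=179] → before → excluded.
Among candidates, latest start is t=528 → blue_phase.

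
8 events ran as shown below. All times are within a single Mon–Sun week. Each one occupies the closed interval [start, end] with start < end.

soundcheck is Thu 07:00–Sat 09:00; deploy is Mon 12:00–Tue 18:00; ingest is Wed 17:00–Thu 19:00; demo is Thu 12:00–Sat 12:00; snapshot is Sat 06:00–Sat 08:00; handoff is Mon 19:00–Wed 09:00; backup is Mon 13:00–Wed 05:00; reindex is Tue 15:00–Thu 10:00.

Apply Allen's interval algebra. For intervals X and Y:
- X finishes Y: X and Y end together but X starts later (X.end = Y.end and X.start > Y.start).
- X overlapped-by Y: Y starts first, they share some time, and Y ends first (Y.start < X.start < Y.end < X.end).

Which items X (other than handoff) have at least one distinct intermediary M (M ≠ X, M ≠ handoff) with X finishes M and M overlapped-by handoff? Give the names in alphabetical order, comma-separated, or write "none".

Target handoff = [Mon 19:00, Wed 09:00].
Intermediaries M with M overlapped-by handoff: reindex.
Via reindex — items with X finishes reindex: none.
Union: none.

none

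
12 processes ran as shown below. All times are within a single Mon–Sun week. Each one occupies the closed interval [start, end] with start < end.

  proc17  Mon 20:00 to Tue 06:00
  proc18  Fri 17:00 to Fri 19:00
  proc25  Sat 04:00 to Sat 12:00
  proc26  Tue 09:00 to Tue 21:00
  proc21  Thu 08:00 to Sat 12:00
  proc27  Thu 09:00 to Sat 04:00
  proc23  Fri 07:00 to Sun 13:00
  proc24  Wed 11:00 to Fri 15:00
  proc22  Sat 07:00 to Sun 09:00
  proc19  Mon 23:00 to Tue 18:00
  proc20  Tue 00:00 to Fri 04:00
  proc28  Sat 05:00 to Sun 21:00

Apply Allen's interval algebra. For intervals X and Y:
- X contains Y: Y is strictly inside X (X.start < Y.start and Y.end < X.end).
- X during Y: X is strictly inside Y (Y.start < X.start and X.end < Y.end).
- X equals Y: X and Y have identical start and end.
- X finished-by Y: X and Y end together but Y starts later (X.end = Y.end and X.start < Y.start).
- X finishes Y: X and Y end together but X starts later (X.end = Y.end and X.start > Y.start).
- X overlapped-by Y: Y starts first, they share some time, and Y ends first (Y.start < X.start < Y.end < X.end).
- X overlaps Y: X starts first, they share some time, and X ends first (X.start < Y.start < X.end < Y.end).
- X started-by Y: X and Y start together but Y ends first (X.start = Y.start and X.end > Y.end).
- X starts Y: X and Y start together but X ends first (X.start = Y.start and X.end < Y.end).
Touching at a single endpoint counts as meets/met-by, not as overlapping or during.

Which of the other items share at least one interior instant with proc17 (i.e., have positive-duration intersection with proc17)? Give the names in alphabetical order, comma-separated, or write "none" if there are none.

proc19, proc20

Target proc17 = [Mon 20:00, Tue 06:00].
proc18 [Fri 17:00, Fri 19:00] → after → no.
proc19 [Mon 23:00, Tue 18:00] → overlapped-by → yes.
proc20 [Tue 00:00, Fri 04:00] → overlapped-by → yes.
proc21 [Thu 08:00, Sat 12:00] → after → no.
proc22 [Sat 07:00, Sun 09:00] → after → no.
proc23 [Fri 07:00, Sun 13:00] → after → no.
proc24 [Wed 11:00, Fri 15:00] → after → no.
proc25 [Sat 04:00, Sat 12:00] → after → no.
proc26 [Tue 09:00, Tue 21:00] → after → no.
proc27 [Thu 09:00, Sat 04:00] → after → no.
proc28 [Sat 05:00, Sun 21:00] → after → no.
Result: proc19, proc20.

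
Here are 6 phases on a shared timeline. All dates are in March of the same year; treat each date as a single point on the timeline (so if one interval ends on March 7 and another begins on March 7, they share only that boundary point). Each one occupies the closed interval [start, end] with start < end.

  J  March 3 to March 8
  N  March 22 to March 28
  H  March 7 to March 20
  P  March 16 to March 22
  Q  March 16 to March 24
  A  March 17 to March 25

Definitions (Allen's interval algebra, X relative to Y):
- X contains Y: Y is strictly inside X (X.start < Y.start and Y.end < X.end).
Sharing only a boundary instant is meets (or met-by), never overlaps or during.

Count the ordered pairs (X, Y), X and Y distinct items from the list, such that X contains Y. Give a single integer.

Checking all 30 ordered pairs for relation 'contains'; matching pairs in alphabetical order:
No pair satisfies it.
Count: 0.

0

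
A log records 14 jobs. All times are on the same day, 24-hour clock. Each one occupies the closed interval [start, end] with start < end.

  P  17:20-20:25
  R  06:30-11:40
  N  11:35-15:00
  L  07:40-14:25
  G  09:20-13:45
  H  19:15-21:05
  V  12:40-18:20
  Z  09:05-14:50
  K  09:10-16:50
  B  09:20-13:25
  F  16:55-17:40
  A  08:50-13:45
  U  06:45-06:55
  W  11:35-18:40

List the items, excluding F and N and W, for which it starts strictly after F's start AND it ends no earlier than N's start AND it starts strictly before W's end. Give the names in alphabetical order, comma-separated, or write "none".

P

Conditions: its start is strictly after F's start (X.start > 16:55) AND its end is no earlier than N's start (X.end >= 11:35) AND its start is strictly before W's end (X.start < 18:40).
A: start 08:50 > 16:55? ✗; end 13:45 >= 11:35? ✓; start 08:50 < 18:40? ✓ → no.
B: start 09:20 > 16:55? ✗; end 13:25 >= 11:35? ✓; start 09:20 < 18:40? ✓ → no.
G: start 09:20 > 16:55? ✗; end 13:45 >= 11:35? ✓; start 09:20 < 18:40? ✓ → no.
H: start 19:15 > 16:55? ✓; end 21:05 >= 11:35? ✓; start 19:15 < 18:40? ✗ → no.
K: start 09:10 > 16:55? ✗; end 16:50 >= 11:35? ✓; start 09:10 < 18:40? ✓ → no.
L: start 07:40 > 16:55? ✗; end 14:25 >= 11:35? ✓; start 07:40 < 18:40? ✓ → no.
P: start 17:20 > 16:55? ✓; end 20:25 >= 11:35? ✓; start 17:20 < 18:40? ✓ → yes.
R: start 06:30 > 16:55? ✗; end 11:40 >= 11:35? ✓; start 06:30 < 18:40? ✓ → no.
U: start 06:45 > 16:55? ✗; end 06:55 >= 11:35? ✗; start 06:45 < 18:40? ✓ → no.
V: start 12:40 > 16:55? ✗; end 18:20 >= 11:35? ✓; start 12:40 < 18:40? ✓ → no.
Z: start 09:05 > 16:55? ✗; end 14:50 >= 11:35? ✓; start 09:05 < 18:40? ✓ → no.
Result: P.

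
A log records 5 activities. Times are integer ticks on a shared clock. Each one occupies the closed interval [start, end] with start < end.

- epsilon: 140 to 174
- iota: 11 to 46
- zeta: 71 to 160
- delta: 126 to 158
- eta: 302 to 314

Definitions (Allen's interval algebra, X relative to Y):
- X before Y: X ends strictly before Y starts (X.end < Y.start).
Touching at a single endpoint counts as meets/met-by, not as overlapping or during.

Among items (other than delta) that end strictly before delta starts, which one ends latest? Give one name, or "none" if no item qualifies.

iota

Target delta = [126, 158].
epsilon [140, 174] → overlapped-by → excluded.
eta [302, 314] → after → excluded.
iota [11, 46] → before → candidate.
zeta [71, 160] → contains → excluded.
Among candidates, latest end is 46 → iota.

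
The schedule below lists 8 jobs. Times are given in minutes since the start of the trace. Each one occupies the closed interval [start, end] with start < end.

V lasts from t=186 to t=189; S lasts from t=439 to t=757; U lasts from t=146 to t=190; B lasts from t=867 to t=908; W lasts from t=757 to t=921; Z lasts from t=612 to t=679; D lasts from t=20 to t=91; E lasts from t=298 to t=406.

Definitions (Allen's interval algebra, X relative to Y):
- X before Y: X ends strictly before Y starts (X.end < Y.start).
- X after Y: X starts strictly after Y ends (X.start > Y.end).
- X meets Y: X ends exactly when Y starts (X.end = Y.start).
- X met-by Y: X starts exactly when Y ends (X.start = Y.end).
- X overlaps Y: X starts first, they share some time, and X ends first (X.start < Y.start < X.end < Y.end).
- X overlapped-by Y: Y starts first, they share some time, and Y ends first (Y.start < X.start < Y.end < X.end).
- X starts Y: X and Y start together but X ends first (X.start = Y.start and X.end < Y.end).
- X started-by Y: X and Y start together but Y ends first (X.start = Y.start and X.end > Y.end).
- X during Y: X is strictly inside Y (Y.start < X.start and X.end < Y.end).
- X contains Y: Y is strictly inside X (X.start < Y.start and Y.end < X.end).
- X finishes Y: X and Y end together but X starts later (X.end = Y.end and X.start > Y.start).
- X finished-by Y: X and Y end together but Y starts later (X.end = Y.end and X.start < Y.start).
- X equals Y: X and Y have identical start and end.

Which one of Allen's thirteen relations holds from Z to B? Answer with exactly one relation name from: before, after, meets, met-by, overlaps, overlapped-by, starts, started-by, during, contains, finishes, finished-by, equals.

before

Z = [t=612, t=679]; B = [t=867, t=908].
Compare endpoints: Z.start < B.start, Z.start < B.end, Z.end < B.start, Z.end < B.end.
That pattern is 'before'.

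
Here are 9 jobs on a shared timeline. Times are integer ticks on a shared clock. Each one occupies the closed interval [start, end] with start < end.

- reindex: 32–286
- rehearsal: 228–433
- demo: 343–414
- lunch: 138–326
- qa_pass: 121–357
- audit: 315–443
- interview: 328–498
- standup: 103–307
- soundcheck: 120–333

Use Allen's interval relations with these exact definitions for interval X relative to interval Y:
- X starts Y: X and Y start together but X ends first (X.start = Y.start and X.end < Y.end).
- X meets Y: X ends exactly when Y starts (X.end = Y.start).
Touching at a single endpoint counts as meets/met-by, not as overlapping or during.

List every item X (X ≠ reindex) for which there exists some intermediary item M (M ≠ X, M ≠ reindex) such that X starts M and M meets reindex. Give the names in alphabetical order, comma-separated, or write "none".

none

Target reindex = [32, 286].
Intermediaries M with M meets reindex: none.
Union: none.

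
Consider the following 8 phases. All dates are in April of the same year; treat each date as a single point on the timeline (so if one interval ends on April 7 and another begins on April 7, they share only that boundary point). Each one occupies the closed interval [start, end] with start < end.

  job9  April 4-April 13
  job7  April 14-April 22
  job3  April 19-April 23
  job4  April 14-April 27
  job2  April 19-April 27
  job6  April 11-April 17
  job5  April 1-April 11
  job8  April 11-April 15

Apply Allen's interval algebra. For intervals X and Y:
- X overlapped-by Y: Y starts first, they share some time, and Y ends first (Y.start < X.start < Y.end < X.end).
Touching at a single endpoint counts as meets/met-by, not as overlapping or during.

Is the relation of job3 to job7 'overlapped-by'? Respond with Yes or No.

job3 = [April 19, April 23], job7 = [April 14, April 22].
Actual relation of job3 to job7: overlapped-by.
Asked whether 'overlapped-by' holds → Yes.

Yes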